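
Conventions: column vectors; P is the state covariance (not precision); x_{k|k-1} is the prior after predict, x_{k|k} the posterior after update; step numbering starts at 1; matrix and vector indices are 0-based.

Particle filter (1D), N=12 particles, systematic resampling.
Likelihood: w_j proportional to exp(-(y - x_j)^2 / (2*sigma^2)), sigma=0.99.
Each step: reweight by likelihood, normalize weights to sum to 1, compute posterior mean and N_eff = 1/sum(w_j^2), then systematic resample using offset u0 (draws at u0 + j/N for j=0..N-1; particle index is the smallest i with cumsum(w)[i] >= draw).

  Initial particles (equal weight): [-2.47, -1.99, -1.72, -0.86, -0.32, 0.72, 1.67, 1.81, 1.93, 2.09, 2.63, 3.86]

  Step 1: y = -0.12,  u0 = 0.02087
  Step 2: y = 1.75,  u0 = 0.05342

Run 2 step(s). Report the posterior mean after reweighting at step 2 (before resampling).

step 1: w=[0.0171, 0.0480, 0.0774, 0.2162, 0.2801, 0.1994, 0.0558, 0.0427, 0.0335, 0.0237, 0.0060, 0.0001]  mean=-0.1021  Neff=5.5495  idx=[1, 2, 3, 3, 3, 4, 4, 4, 5, 5, 6, 8]
step 2: w=[0.0002, 0.0006, 0.0087, 0.0087, 0.0087, 0.0314, 0.0314, 0.0314, 0.1627, 0.1627, 0.2786, 0.2750]  mean=1.1763  Neff=4.7765  idx=[5, 8, 8, 9, 9, 10, 10, 10, 10, 11, 11, 11]

post_mean = 1.1763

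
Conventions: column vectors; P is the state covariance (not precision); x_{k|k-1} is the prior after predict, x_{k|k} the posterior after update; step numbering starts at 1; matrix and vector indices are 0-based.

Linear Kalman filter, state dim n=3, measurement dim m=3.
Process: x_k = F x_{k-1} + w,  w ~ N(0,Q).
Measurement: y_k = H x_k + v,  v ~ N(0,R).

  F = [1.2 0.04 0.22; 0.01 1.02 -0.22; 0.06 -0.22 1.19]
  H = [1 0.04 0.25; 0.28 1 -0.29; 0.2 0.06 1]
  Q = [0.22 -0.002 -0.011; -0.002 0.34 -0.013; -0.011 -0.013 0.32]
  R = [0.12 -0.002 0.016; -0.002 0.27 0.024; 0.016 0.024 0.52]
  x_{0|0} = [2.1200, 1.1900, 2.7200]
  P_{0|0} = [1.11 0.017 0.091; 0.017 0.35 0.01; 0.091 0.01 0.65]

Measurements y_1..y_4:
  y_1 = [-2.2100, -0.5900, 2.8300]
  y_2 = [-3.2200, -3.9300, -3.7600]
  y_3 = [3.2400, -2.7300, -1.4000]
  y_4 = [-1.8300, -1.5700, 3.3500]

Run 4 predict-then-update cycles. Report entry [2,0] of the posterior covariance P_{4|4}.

P_post[2,0] = -0.0513

step 1: x^-=[3.1900, 0.6366, 3.1022]  P^-=[1.9003 -0.0067 0.3627; -0.0067 0.7312 -0.2475; 0.3627 -0.2475 1.2687]  S=[2.2766 0.3217 1.0818; 0.3217 1.3378 -0.3578; 1.0818 -0.3578 1.9826]  K=[0.9215 0.0611 -0.1174; -0.1610 0.6655 0.1046; 0.0391 -0.2315 0.6059]  nu=[-6.2010, -1.2202, -0.9484]  x^+=[-2.4877, 0.7239, 2.5676]  P^+=[0.1272 -0.0434 -0.0677; -0.0434 0.2131 0.0637; -0.0677 0.0637 0.3199]
step 2: x^-=[-2.3914, 0.1486, 2.7469]  P^-=[0.3803 -0.0290 -0.0062; -0.0290 0.5481 -0.0666; -0.0062 -0.0666 0.7419]  S=[0.5408 0.0288 0.2667; 0.0288 0.9337 -0.2101; 0.2667 -0.2101 1.2679]  K=[0.7434 0.0404 -0.0959; -0.1259 0.6251 0.0989; 0.0726 -0.1855 0.5350]  nu=[-1.5212, -2.6124, -6.0375]  x^+=[-3.0486, -1.8900, -0.1090]  P^+=[0.1029 -0.0378 -0.0553; -0.0378 0.1994 0.0600; -0.0553 0.0600 0.2824]
step 3: x^-=[-3.7579, -1.9343, 0.1032]  P^-=[0.3504 -0.0251 -0.0014; -0.0251 0.5337 -0.0580; -0.0014 -0.0580 0.6916]  S=[0.5107 0.0284 0.2539; 0.0284 0.9091 -0.1877; 0.2539 -0.1877 1.2194]  K=[0.7262 0.0395 -0.0900; -0.1173 0.6210 0.0946; 0.0833 -0.1803 0.5190]  nu=[7.0495, 0.2864, -0.6355]  x^+=[1.4297, -2.6436, 0.3092]  P^+=[0.1001 -0.0361 -0.0521; -0.0361 0.1970 0.0576; -0.0521 0.0576 0.2738]
step 4: x^-=[1.6779, -2.7502, 1.0353]  P^-=[0.3477 -0.0241 0.0005; -0.0241 0.5318 -0.0582; 0.0005 -0.0582 0.6810]  S=[0.5083 0.0289 0.2527; 0.0289 0.9065 -0.1844; 0.2527 -0.1844 1.2095]  K=[0.7243 0.0395 -0.0886; -0.1158 0.6205 0.0931; 0.0855 -0.1799 0.5150]  nu=[-3.6567, 1.0106, 2.1441]  x^+=[-1.1207, -1.5001, 1.6452]  P^+=[0.0997 -0.0357 -0.0513; -0.0357 0.1965 0.0568; -0.0513 0.0568 0.2717]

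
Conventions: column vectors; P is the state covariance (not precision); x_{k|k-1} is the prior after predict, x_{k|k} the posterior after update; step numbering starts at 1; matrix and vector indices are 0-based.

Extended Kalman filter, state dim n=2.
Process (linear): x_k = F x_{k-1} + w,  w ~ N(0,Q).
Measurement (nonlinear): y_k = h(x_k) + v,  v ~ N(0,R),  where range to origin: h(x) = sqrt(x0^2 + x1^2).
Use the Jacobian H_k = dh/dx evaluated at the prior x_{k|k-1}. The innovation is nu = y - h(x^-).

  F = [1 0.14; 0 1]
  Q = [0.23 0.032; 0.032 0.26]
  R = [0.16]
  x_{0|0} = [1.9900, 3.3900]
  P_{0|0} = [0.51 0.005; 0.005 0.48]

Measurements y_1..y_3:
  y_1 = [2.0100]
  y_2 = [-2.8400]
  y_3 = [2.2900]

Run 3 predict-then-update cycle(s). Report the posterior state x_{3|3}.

x_post = [-1.4778, -1.4465]

step 1: x^-=[2.4646, 3.3900]  P^-=[0.7508 0.1042; 0.1042 0.7400]  H_jac=[0.5880 0.8088]  S=[1.0029]  K=[0.5243; 0.6579]  nu=[-2.1812]  x^+=[1.3210, 1.9549]  P^+=[0.4751 -0.2417; -0.2417 0.3059]
step 2: x^-=[1.5947, 1.9549]  P^-=[0.6435 -0.1669; -0.1669 0.5659]  H_jac=[0.6321 0.7749]  S=[0.5934]  K=[0.4675; 0.5612]  nu=[-5.3628]  x^+=[-0.9124, -1.0547]  P^+=[0.5138 -0.3226; -0.3226 0.3790]
step 3: x^-=[-1.0600, -1.0547]  P^-=[0.6609 -0.2375; -0.2375 0.6390]  H_jac=[-0.7089 -0.7053]  S=[0.5725]  K=[-0.5257; -0.4931]  nu=[0.7947]  x^+=[-1.4778, -1.4465]  P^+=[0.5026 -0.3859; -0.3859 0.4998]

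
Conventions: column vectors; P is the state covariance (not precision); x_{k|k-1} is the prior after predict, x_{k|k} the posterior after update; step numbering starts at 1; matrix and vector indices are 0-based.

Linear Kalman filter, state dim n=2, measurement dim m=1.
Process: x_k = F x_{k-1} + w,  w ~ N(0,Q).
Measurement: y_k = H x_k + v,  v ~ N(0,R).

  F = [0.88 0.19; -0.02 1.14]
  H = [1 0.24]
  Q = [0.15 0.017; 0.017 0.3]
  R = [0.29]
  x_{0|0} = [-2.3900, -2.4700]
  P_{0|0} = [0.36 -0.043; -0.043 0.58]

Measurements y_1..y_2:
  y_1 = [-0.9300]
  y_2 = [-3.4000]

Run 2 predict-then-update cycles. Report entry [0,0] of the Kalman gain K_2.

K[0,0] = 0.4421

step 1: x^-=[-2.5725, -2.7680]  P^-=[0.4353 0.0933; 0.0933 1.0559]  S=[0.8310]  K=[0.5509; 0.4173]  nu=[2.3068]  x^+=[-1.3018, -1.8054]  P^+=[0.1832 -0.0977; -0.0977 0.9112]
step 2: x^-=[-1.4886, -2.0322]  P^-=[0.2921 0.1135; 0.1135 1.4887]  S=[0.7223]  K=[0.4421; 0.6518]  nu=[-1.4237]  x^+=[-2.1180, -2.9601]  P^+=[0.1509 -0.0946; -0.0946 1.1818]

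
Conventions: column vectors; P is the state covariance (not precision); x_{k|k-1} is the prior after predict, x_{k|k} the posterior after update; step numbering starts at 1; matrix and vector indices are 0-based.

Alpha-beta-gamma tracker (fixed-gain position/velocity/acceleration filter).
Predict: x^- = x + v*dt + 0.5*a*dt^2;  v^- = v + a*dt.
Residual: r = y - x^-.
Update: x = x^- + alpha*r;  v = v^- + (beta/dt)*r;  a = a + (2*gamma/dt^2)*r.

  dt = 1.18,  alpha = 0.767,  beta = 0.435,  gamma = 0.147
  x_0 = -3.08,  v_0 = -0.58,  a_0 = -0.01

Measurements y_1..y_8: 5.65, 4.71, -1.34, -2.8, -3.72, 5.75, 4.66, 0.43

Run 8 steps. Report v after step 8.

step 1: x_pred=-3.7714  r=9.4214  x^+=3.4548  v^+=2.8813  a^+=1.9793
step 2: x_pred=8.2328  r=-3.5228  x^+=5.5308  v^+=3.9182  a^+=1.2355
step 3: x_pred=11.0145  r=-12.3545  x^+=1.5386  v^+=0.8217  a^+=-1.3731
step 4: x_pred=1.5522  r=-4.3522  x^+=-1.7859  v^+=-2.4030  a^+=-2.2921
step 5: x_pred=-6.2172  r=2.4972  x^+=-4.3019  v^+=-4.1871  a^+=-1.7648
step 6: x_pred=-10.4713  r=16.2213  x^+=1.9704  v^+=-0.2897  a^+=1.6603
step 7: x_pred=2.7845  r=1.8755  x^+=4.2230  v^+=2.3608  a^+=2.0563
step 8: x_pred=8.4404  r=-8.0104  x^+=2.2964  v^+=1.8342  a^+=0.3649

v_post = 1.8342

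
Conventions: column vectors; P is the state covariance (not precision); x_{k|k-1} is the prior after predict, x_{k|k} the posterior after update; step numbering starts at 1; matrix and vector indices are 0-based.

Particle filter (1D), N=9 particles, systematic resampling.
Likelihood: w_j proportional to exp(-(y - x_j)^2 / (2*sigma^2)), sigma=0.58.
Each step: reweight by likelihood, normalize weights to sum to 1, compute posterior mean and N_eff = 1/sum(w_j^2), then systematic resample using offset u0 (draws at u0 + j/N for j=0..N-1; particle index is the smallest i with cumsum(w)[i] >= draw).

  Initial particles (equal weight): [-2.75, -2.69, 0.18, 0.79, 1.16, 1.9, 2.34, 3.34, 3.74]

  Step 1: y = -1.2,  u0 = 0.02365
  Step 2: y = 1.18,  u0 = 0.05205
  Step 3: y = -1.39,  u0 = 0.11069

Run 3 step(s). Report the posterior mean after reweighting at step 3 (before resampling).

step 1: w=[0.2214, 0.2904, 0.4643, 0.0219, 0.0020, 0.0000, 0.0000, 0.0000, 0.0000]  mean=-1.2870  Neff=2.8620  idx=[0, 0, 1, 1, 1, 2, 2, 2, 2]
step 2: w=[0.0000, 0.0000, 0.0000, 0.0000, 0.0000, 0.2500, 0.2500, 0.2500, 0.2500]  mean=0.1800  Neff=4.0000  idx=[5, 5, 6, 6, 6, 7, 7, 8, 8]
step 3: w=[0.1111, 0.1111, 0.1111, 0.1111, 0.1111, 0.1111, 0.1111, 0.1111, 0.1111]  mean=0.1800  Neff=9.0000  idx=[0, 1, 2, 3, 4, 5, 6, 7, 8]

post_mean = 0.1800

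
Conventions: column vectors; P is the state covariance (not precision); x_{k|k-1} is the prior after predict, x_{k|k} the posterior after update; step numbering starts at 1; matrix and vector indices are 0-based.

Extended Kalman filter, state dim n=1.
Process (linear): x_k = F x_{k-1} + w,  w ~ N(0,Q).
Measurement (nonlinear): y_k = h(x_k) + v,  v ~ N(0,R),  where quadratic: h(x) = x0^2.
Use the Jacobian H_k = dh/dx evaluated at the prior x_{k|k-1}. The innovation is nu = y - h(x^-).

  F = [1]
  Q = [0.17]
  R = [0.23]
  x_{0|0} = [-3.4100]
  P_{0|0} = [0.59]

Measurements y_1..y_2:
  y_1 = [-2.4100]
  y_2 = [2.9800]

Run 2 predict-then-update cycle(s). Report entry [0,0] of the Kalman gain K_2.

K[0,0] = -0.3114

step 1: x^-=[-3.4100]  P^-=[0.7600]  H_jac=[-6.8200]  S=[35.5794]  K=[-0.1457]  nu=[-14.0381]  x^+=[-1.3649]  P^+=[0.0049]
step 2: x^-=[-1.3649]  P^-=[0.1749]  H_jac=[-2.7299]  S=[1.5335]  K=[-0.3114]  nu=[1.1170]  x^+=[-1.7127]  P^+=[0.0262]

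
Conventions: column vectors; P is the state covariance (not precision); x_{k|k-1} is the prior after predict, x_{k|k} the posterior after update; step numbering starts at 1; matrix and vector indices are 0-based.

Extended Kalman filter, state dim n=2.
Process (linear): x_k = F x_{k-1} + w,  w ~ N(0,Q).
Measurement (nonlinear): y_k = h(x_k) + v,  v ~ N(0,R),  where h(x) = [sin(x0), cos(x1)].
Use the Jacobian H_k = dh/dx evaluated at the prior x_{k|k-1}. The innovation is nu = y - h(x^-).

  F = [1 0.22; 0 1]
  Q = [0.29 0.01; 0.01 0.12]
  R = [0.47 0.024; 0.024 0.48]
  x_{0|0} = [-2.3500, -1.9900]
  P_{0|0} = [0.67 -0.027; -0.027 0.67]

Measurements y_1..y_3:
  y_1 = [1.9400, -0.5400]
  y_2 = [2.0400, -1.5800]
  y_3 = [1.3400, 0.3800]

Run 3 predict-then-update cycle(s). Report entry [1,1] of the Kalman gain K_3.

K[1,1] = 0.3145

step 1: x^-=[-2.7878, -1.9900]  P^-=[0.9805 0.1304; 0.1304 0.7900]  H_jac=[-0.9381 0.0000; 0.0000 0.9134]  S=[1.3328 -0.0877; -0.0877 1.1391]  K=[-0.6867 0.0517; -0.0503 0.6296]  nu=[2.2865, -0.1330]  x^+=[-4.3648, -2.1888]  P^+=[0.3427 0.0091; 0.0091 0.3295]
step 2: x^-=[-4.8463, -2.1888]  P^-=[0.6527 0.0916; 0.0916 0.4495]  H_jac=[0.1336 0.0000; 0.0000 0.8150]  S=[0.4816 0.0340; 0.0340 0.7786]  K=[0.1748 0.0883; -0.0078 0.4709]  nu=[1.0490, -1.0006]  x^+=[-4.7513, -2.6682]  P^+=[0.6309 0.0571; 0.0571 0.2771]
step 3: x^-=[-5.3383, -2.6682]  P^-=[0.9594 0.1281; 0.1281 0.3971]  H_jac=[0.5859 0.0000; 0.0000 0.4559]  S=[0.7993 0.0582; 0.0582 0.5625]  K=[0.7009 0.0313; 0.0710 0.3145]  nu=[0.5296, 1.2700]  x^+=[-4.9274, -2.2312]  P^+=[0.5636 0.0698; 0.0698 0.3348]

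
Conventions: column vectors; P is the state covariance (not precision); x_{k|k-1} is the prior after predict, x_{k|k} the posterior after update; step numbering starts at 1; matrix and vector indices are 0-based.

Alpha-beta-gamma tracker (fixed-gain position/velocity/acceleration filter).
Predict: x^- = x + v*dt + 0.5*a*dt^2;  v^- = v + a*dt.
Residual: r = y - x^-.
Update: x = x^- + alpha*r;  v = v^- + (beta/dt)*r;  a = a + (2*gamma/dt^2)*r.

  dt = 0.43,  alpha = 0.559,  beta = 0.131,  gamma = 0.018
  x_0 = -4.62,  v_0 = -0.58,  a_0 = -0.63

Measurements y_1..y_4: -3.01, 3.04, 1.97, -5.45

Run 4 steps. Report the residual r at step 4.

resid = -8.1464

step 1: x_pred=-4.9276  r=1.9176  x^+=-3.8557  v^+=-0.2667  a^+=-0.2566
step 2: x_pred=-3.9941  r=7.0341  x^+=-0.0620  v^+=1.7659  a^+=1.1129
step 3: x_pred=0.8002  r=1.1698  x^+=1.4541  v^+=2.6008  a^+=1.3407
step 4: x_pred=2.6964  r=-8.1464  x^+=-1.8574  v^+=0.6955  a^+=-0.2454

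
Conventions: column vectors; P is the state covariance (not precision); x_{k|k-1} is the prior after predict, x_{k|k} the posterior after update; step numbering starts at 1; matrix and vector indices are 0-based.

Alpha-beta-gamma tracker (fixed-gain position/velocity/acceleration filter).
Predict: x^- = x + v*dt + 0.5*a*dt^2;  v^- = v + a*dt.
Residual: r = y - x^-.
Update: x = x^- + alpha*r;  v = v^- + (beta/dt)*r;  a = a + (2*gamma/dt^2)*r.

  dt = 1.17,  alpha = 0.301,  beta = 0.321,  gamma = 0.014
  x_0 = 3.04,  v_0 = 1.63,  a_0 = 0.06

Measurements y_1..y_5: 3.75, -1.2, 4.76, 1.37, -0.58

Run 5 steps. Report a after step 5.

a_post = -0.1639

step 1: x_pred=4.9882  r=-1.2382  x^+=4.6155  v^+=1.3605  a^+=0.0347
step 2: x_pred=6.2310  r=-7.4310  x^+=3.9943  v^+=-0.6377  a^+=-0.1173
step 3: x_pred=3.1679  r=1.5921  x^+=3.6471  v^+=-0.3381  a^+=-0.0848
step 4: x_pred=3.1935  r=-1.8235  x^+=2.6446  v^+=-0.9376  a^+=-0.1221
step 5: x_pred=1.4641  r=-2.0441  x^+=0.8488  v^+=-1.6412  a^+=-0.1639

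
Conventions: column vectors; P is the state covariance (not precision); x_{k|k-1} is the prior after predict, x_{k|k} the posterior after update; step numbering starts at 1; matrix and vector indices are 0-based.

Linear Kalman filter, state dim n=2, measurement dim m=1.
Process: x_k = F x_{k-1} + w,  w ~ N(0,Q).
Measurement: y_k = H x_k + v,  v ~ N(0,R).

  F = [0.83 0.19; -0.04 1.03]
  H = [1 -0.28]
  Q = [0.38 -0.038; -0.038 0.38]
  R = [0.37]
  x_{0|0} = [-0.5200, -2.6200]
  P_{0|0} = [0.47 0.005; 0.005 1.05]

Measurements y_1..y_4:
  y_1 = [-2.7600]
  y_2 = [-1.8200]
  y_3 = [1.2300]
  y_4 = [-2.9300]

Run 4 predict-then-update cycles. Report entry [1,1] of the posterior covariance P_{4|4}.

step 1: x^-=[-0.9294, -2.6778]  P^-=[0.7433 0.1561; 0.1561 1.4943]  S=[1.1430]  K=[0.6120; -0.2295]  nu=[-2.5804]  x^+=[-2.5087, -2.0857]  P^+=[0.3151 0.3166; 0.3166 1.4341]
step 2: x^-=[-2.4785, -2.0479]  P^-=[0.7487 0.5005; 0.5005 1.8758]  S=[0.9855]  K=[0.6175; -0.0251]  nu=[0.0851]  x^+=[-2.4260, -2.0500]  P^+=[0.3729 0.5158; 0.5158 1.8752]
step 3: x^-=[-2.4030, -2.0145]  P^-=[0.8673 0.7536; 0.7536 2.3275]  S=[0.9977]  K=[0.6578; 0.1021]  nu=[3.0690]  x^+=[-0.3844, -1.7010]  P^+=[0.4356 0.6866; 0.6866 2.3171]
step 4: x^-=[-0.6423, -1.7367]  P^-=[0.9803 0.9827; 0.9827 2.7824]  S=[1.0181]  K=[0.6926; 0.2001]  nu=[-2.7740]  x^+=[-2.5635, -2.2917]  P^+=[0.4919 0.8417; 0.8417 2.7416]

P_post[1,1] = 2.7416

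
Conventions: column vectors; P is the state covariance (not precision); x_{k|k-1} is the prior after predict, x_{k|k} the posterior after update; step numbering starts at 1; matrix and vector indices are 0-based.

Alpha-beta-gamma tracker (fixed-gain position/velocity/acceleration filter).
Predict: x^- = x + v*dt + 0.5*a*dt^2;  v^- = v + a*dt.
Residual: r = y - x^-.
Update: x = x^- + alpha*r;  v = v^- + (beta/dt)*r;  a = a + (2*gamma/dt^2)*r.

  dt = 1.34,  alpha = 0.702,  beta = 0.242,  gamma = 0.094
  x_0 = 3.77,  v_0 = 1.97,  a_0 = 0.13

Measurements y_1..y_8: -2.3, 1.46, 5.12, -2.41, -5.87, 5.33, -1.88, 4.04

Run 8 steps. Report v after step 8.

step 1: x_pred=6.5265  r=-8.8265  x^+=0.3303  v^+=0.5502  a^+=-0.7941
step 2: x_pred=0.3545  r=1.1055  x^+=1.1306  v^+=-0.3143  a^+=-0.6784
step 3: x_pred=0.1003  r=5.0197  x^+=3.6241  v^+=-0.3169  a^+=-0.1528
step 4: x_pred=3.0623  r=-5.4723  x^+=-0.7792  v^+=-1.5099  a^+=-0.7258
step 5: x_pred=-3.4542  r=-2.4158  x^+=-5.1501  v^+=-2.9188  a^+=-0.9787
step 6: x_pred=-9.9399  r=15.2699  x^+=0.7796  v^+=-1.4726  a^+=0.6200
step 7: x_pred=-0.6370  r=-1.2430  x^+=-1.5096  v^+=-0.8662  a^+=0.4899
step 8: x_pred=-2.2304  r=6.2704  x^+=2.1714  v^+=0.9227  a^+=1.1464

v_post = 0.9227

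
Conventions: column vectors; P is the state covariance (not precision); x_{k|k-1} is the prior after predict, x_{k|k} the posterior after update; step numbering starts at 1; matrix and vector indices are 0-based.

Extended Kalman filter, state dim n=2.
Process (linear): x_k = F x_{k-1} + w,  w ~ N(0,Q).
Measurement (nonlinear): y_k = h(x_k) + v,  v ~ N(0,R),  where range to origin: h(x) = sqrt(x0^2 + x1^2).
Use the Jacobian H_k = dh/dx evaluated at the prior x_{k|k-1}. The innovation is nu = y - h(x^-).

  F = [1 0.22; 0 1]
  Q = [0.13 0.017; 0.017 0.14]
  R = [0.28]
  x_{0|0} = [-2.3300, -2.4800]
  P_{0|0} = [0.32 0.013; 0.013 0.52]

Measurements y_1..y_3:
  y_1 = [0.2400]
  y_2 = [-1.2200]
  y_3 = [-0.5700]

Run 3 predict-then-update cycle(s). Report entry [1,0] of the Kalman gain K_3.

step 1: x^-=[-2.8756, -2.4800]  P^-=[0.4809 0.1444; 0.1444 0.6600]  H_jac=[-0.7573 -0.6531]  S=[0.9801]  K=[-0.4678; -0.5514]  nu=[-3.5573]  x^+=[-1.2116, -0.5187]  P^+=[0.2664 -0.1084; -0.1084 0.3621]
step 2: x^-=[-1.3257, -0.5187]  P^-=[0.3663 -0.0117; -0.0117 0.5021]  H_jac=[-0.9313 -0.3643]  S=[0.6563]  K=[-0.5132; -0.2621]  nu=[-2.6436]  x^+=[0.0309, 0.1741]  P^+=[0.1934 -0.1000; -0.1000 0.4570]
step 3: x^-=[0.0692, 0.1741]  P^-=[0.3015 0.0175; 0.0175 0.5970]  H_jac=[0.3694 0.9293]  S=[0.8487]  K=[0.1505; 0.6613]  nu=[-0.7574]  x^+=[-0.0447, -0.3267]  P^+=[0.2823 -0.0669; -0.0669 0.2259]

K[1,0] = 0.6613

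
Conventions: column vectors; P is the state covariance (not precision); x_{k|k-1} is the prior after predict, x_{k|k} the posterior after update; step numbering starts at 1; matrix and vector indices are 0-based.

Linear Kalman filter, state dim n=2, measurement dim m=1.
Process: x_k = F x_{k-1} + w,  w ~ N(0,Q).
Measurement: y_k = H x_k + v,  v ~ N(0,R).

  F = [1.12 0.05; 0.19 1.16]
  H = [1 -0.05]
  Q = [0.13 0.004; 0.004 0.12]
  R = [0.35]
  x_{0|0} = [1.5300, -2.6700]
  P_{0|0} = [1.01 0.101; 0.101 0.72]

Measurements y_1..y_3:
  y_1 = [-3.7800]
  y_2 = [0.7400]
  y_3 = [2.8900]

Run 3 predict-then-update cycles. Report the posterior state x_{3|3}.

step 1: x^-=[1.5801, -2.8065]  P^-=[1.4101 0.3929; 0.3929 1.1698]  S=[1.7237]  K=[0.8066; 0.1940]  nu=[-5.5004]  x^+=[-2.8568, -3.8735]  P^+=[0.2885 0.1231; 0.1231 1.1049]
step 2: x^-=[-3.3933, -5.0361]  P^-=[0.5084 0.2906; 0.2906 1.6715]  S=[0.8335]  K=[0.5925; 0.2484]  nu=[3.8815]  x^+=[-1.0934, -4.0719]  P^+=[0.2158 0.1679; 0.1679 1.6201]
step 3: x^-=[-1.4282, -4.9311]  P^-=[0.4235 0.3637; 0.3637 2.3818]  S=[0.7431]  K=[0.5455; 0.3291]  nu=[4.0717]  x^+=[0.7928, -3.5910]  P^+=[0.2024 0.2303; 0.2303 2.3013]

x_post = [0.7928, -3.5910]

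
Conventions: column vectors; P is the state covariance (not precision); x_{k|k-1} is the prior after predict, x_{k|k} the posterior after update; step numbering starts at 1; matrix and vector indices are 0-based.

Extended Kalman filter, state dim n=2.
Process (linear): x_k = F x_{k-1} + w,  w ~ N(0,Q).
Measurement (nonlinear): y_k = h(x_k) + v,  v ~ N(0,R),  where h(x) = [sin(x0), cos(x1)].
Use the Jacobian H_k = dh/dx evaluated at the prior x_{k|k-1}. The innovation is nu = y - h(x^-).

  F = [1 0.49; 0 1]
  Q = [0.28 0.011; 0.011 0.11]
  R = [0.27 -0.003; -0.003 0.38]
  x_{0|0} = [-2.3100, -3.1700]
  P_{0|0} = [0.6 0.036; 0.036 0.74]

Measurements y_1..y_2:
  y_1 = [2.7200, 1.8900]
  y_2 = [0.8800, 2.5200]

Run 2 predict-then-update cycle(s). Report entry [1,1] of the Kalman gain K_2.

K[1,1] = -0.7375

step 1: x^-=[-3.8633, -3.1700]  P^-=[1.0930 0.4096; 0.4096 0.8500]  H_jac=[-0.7507 0.0000; 0.0000 -0.0284]  S=[0.8859 0.0057; 0.0057 0.3807]  K=[-0.9260 -0.0166; -0.3467 -0.0582]  nu=[2.0593, 2.8896]  x^+=[-5.8183, -4.0521]  P^+=[0.3330 0.1245; 0.1245 0.7420]
step 2: x^-=[-7.8038, -4.0521]  P^-=[0.9131 0.4990; 0.4990 0.8520]  H_jac=[0.0501 0.0000; 0.0000 -0.7898]  S=[0.2723 -0.0228; -0.0228 0.9115]  K=[0.1322 -0.4291; 0.0302 -0.7375]  nu=[1.8787, 3.1333]  x^+=[-8.9001, -6.3062]  P^+=[0.7379 0.2070; 0.2070 0.3549]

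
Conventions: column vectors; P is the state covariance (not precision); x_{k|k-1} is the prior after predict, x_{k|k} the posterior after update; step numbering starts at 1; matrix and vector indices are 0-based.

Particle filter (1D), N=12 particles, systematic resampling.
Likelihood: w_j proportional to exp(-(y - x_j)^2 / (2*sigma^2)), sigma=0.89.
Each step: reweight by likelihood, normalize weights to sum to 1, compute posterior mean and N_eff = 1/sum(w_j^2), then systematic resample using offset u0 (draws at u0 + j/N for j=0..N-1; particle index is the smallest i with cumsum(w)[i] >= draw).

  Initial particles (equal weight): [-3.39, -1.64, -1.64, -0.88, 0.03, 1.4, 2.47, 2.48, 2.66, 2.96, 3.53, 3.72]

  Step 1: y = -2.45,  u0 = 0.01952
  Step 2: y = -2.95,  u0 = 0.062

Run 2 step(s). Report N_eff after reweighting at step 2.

N_eff = 9.0142

step 1: w=[0.2693, 0.3109, 0.3109, 0.0992, 0.0097, 0.0000, 0.0000, 0.0000, 0.0000, 0.0000, 0.0000, 0.0000]  mean=-2.0195  Neff=3.6266  idx=[0, 0, 0, 1, 1, 1, 1, 2, 2, 2, 2, 3]
step 2: w=[0.1630, 0.1630, 0.1630, 0.0623, 0.0623, 0.0623, 0.0623, 0.0623, 0.0623, 0.0623, 0.0623, 0.0123]  mean=-2.4863  Neff=9.0142  idx=[0, 0, 1, 1, 2, 2, 4, 5, 6, 8, 9, 10]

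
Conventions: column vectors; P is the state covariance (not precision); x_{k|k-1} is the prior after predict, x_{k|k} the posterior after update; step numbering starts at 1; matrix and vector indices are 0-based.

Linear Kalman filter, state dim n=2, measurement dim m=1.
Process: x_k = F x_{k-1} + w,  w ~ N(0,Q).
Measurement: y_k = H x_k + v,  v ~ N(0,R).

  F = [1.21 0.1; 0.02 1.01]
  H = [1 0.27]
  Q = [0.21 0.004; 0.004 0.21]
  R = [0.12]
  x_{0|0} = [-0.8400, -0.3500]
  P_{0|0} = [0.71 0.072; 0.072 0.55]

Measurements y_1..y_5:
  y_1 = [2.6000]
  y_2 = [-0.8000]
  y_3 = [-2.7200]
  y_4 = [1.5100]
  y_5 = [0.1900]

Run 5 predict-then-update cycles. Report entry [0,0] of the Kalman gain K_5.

step 1: x^-=[-1.0514, -0.3703]  P^-=[1.2724 0.1649; 0.1649 0.7742]  S=[1.5379]  K=[0.8563; 0.2431]  nu=[3.7514]  x^+=[2.1610, 0.5418]  P^+=[0.1447 -0.1553; -0.1553 0.6833]
step 2: x^-=[2.6690, 0.5904]  P^-=[0.3911 -0.1136; -0.1136 0.9009]  S=[0.5154]  K=[0.6993; 0.2515]  nu=[-3.6284]  x^+=[0.1317, -0.3220]  P^+=[0.1391 -0.2043; -0.2043 0.8683]
step 3: x^-=[0.1272, -0.3226]  P^-=[0.3729 -0.1550; -0.1550 1.0875]  S=[0.4885]  K=[0.6777; 0.2839]  nu=[-2.7601]  x^+=[-1.7433, -1.1062]  P^+=[0.1485 -0.2489; -0.2489 1.0482]
step 4: x^-=[-2.2200, -1.1521]  P^-=[0.3777 -0.1913; -0.1913 1.2692]  S=[0.4870]  K=[0.6696; 0.3110]  nu=[4.0410]  x^+=[0.4859, 0.1045]  P^+=[0.1594 -0.2927; -0.2927 1.2221]
step 5: x^-=[0.5984, 0.1153]  P^-=[0.3847 -0.2270; -0.2270 1.4449]  S=[0.4875]  K=[0.6635; 0.3347]  nu=[-0.4396]  x^+=[0.3068, -0.0318]  P^+=[0.1701 -0.3352; -0.3352 1.3903]

K[0,0] = 0.6635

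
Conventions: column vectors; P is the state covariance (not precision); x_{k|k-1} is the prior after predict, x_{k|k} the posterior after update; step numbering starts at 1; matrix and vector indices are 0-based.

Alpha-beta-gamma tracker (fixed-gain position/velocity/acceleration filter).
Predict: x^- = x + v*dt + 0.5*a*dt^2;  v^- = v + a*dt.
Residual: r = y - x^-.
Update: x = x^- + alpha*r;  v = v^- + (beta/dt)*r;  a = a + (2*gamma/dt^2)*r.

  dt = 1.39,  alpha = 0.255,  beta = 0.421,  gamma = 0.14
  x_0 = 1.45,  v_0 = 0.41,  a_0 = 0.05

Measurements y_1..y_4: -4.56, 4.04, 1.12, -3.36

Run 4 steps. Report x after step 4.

step 1: x_pred=2.0682  r=-6.6282  x^+=0.3780  v^+=-1.5280  a^+=-0.9106
step 2: x_pred=-2.6256  r=6.6656  x^+=-0.9259  v^+=-0.7748  a^+=0.0554
step 3: x_pred=-1.9494  r=3.0694  x^+=-1.1667  v^+=0.2318  a^+=0.5002
step 4: x_pred=-0.3612  r=-2.9988  x^+=-1.1259  v^+=0.0189  a^+=0.0656

x_post = -1.1259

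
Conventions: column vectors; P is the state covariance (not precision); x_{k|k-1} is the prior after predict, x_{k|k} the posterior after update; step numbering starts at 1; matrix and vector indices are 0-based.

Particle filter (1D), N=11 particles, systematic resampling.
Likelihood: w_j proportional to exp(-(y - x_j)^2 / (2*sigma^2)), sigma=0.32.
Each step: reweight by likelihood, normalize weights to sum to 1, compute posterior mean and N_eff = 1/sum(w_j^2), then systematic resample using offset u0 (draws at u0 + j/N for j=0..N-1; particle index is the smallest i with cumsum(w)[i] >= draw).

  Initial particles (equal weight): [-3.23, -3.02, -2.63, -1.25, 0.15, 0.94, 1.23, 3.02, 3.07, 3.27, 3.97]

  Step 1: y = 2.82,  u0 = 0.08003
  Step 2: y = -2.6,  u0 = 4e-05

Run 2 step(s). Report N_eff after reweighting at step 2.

step 1: w=[0.0000, 0.0000, 0.0000, 0.0000, 0.0000, 0.0000, 0.0000, 0.4255, 0.3812, 0.1924, 0.0008]  mean=3.0879  Neff=2.7516  idx=[7, 7, 7, 7, 8, 8, 8, 8, 9, 9, 9]
step 2: w=[0.2351, 0.2351, 0.2351, 0.2351, 0.0149, 0.0149, 0.0149, 0.0149, 0.0000, 0.0000, 0.0000]  mean=3.0230  Neff=4.5061  idx=[0, 0, 0, 1, 1, 1, 2, 2, 3, 3, 3]

N_eff = 4.5061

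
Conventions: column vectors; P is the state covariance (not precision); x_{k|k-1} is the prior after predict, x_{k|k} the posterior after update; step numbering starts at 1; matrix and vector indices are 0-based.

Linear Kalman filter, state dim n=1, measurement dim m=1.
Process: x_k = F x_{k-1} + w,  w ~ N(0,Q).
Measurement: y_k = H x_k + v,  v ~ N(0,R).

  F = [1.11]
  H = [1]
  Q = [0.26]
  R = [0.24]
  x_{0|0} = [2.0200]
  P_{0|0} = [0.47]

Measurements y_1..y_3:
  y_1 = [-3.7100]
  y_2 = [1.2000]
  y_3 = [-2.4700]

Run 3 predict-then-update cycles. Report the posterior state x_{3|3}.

x_post = [-1.6462]

step 1: x^-=[2.2422]  P^-=[0.8391]  S=[1.0791]  K=[0.7776]  nu=[-5.9522]  x^+=[-2.3862]  P^+=[0.1866]
step 2: x^-=[-2.6486]  P^-=[0.4899]  S=[0.7299]  K=[0.6712]  nu=[3.8486]  x^+=[-0.0654]  P^+=[0.1611]
step 3: x^-=[-0.0726]  P^-=[0.4585]  S=[0.6985]  K=[0.6564]  nu=[-2.3974]  x^+=[-1.6462]  P^+=[0.1575]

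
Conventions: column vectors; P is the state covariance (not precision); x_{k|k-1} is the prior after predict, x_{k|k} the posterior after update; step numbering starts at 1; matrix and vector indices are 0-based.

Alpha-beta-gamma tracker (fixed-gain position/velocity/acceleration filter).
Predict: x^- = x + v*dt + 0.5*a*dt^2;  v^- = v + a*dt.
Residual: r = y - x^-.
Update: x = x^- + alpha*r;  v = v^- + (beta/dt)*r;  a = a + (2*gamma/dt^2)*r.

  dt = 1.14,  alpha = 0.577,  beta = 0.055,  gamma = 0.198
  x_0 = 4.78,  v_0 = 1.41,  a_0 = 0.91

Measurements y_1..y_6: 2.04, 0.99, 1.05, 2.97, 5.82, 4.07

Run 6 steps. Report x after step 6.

step 1: x_pred=6.9787  r=-4.9387  x^+=4.1291  v^+=2.2091  a^+=-0.5949
step 2: x_pred=6.2609  r=-5.2709  x^+=3.2196  v^+=1.2767  a^+=-2.2010
step 3: x_pred=3.2448  r=-2.1948  x^+=1.9784  v^+=-1.3383  a^+=-2.8698
step 4: x_pred=-1.4121  r=4.3821  x^+=1.1164  v^+=-4.3984  a^+=-1.5345
step 5: x_pred=-4.8949  r=10.7149  x^+=1.2876  v^+=-5.6308  a^+=1.7304
step 6: x_pred=-4.0071  r=8.0771  x^+=0.6534  v^+=-3.2684  a^+=4.1916

x_post = 0.6534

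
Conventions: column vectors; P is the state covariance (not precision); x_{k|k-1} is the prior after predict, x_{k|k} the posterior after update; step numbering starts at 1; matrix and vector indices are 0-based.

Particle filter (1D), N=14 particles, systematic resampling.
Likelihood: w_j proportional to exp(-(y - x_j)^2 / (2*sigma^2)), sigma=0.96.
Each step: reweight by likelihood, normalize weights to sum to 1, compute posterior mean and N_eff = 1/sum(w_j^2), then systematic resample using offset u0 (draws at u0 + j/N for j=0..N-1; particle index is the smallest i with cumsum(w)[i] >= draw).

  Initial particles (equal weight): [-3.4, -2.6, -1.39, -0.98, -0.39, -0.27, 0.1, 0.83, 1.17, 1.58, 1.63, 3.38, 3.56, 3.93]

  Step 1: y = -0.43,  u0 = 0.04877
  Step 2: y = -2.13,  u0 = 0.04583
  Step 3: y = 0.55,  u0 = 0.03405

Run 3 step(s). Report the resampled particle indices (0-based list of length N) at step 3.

step 1: w=[0.0016, 0.0147, 0.1151, 0.1610, 0.1896, 0.1872, 0.1629, 0.0802, 0.0473, 0.0212, 0.0190, 0.0001, 0.0000, 0.0000]  mean=-0.2830  Neff=6.8299  idx=[2, 2, 3, 3, 4, 4, 4, 5, 5, 6, 6, 7, 7, 9]
step 2: w=[0.2122, 0.2122, 0.1394, 0.1394, 0.0553, 0.0553, 0.0553, 0.0437, 0.0437, 0.0192, 0.0192, 0.0025, 0.0025, 0.0002]  mean=-0.9432  Neff=7.0093  idx=[0, 0, 0, 1, 1, 1, 2, 2, 3, 3, 5, 6, 7, 9]
step 3: w=[0.0274, 0.0274, 0.0274, 0.0274, 0.0274, 0.0274, 0.0594, 0.0594, 0.0594, 0.0594, 0.1309, 0.1309, 0.1468, 0.1894]  mean=-0.5843  Neff=9.0673  idx=[1, 3, 6, 7, 8, 9, 10, 11, 11, 12, 12, 13, 13, 13]

resampled_idx = [1, 3, 6, 7, 8, 9, 10, 11, 11, 12, 12, 13, 13, 13]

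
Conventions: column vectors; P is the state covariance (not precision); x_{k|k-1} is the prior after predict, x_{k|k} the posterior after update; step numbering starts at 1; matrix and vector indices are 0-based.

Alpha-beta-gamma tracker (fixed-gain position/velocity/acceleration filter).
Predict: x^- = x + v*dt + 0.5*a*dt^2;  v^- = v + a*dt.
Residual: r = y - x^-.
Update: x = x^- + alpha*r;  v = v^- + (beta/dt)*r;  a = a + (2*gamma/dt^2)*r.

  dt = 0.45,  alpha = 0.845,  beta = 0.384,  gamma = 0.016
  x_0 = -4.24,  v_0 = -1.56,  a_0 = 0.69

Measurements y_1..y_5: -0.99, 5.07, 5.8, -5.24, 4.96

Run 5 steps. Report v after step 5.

step 1: x_pred=-4.8721  r=3.8821  x^+=-1.5917  v^+=2.0633  a^+=1.3035
step 2: x_pred=-0.5313  r=5.6013  x^+=4.2018  v^+=7.4296  a^+=2.1886
step 3: x_pred=7.7667  r=-1.9667  x^+=6.1048  v^+=6.7362  a^+=1.8778
step 4: x_pred=9.3263  r=-14.5663  x^+=-2.9822  v^+=-4.8487  a^+=-0.4240
step 5: x_pred=-5.2071  r=10.1671  x^+=3.3841  v^+=3.6364  a^+=1.1826

v_post = 3.6364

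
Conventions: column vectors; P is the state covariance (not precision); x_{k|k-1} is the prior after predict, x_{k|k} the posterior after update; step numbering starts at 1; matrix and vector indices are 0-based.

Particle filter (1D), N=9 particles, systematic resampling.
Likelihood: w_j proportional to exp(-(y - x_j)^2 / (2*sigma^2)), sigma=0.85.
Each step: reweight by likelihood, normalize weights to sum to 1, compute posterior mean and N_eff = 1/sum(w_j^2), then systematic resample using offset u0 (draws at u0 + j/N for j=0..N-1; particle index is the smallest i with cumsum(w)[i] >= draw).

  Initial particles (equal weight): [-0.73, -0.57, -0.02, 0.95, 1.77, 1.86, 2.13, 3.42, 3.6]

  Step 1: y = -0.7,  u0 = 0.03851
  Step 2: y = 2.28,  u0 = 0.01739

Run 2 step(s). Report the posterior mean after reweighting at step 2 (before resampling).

step 1: w=[0.3452, 0.3414, 0.2508, 0.0525, 0.0051, 0.0037, 0.0014, 0.0000, 0.0000]  mean=-0.3830  Neff=3.3178  idx=[0, 0, 0, 1, 1, 1, 2, 2, 2]
step 2: w=[0.0202, 0.0202, 0.0202, 0.0387, 0.0387, 0.0387, 0.2745, 0.2745, 0.2745]  mean=-0.1268  Neff=4.3156  idx=[0, 4, 6, 6, 7, 7, 7, 8, 8]

post_mean = -0.1268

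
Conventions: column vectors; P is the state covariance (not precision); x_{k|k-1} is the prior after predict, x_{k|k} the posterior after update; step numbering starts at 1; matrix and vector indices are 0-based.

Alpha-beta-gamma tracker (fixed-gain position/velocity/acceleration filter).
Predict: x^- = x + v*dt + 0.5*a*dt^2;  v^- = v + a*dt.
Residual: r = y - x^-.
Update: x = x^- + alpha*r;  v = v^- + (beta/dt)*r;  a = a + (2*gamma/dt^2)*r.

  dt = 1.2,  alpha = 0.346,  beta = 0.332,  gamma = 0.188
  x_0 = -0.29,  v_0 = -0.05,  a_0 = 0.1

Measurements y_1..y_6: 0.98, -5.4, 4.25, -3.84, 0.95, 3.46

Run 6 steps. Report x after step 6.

step 1: x_pred=-0.2780  r=1.2580  x^+=0.1573  v^+=0.4180  a^+=0.4285
step 2: x_pred=0.9674  r=-6.3674  x^+=-1.2357  v^+=-0.8294  a^+=-1.2341
step 3: x_pred=-3.1196  r=7.3696  x^+=-0.5697  v^+=-0.2715  a^+=0.6902
step 4: x_pred=-0.3986  r=-3.4414  x^+=-1.5893  v^+=-0.3954  a^+=-0.2084
step 5: x_pred=-2.2139  r=3.1639  x^+=-1.1192  v^+=0.2298  a^+=0.6177
step 6: x_pred=-0.3987  r=3.8587  x^+=0.9364  v^+=2.0386  a^+=1.6252

x_post = 0.9364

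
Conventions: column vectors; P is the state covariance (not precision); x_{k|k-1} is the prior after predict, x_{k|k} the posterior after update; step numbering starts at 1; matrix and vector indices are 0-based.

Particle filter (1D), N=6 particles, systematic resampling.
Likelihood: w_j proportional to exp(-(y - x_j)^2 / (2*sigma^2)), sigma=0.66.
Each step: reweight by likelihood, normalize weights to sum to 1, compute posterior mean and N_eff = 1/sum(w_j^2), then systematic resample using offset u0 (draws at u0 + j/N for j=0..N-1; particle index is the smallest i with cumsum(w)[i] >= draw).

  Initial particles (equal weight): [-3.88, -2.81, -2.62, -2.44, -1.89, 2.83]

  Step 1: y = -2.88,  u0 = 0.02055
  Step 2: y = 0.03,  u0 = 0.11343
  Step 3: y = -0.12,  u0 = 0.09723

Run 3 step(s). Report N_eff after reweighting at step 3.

N_eff = 5.6129

step 1: w=[0.0944, 0.2957, 0.2752, 0.2381, 0.0966, 0.0000]  mean=-2.6817  Neff=4.1993  idx=[0, 1, 1, 2, 3, 3]
step 2: w=[0.0000, 0.0410, 0.0410, 0.1358, 0.3911, 0.3911]  mean=-2.4948  Neff=3.0515  idx=[3, 4, 4, 5, 5, 5]
step 3: w=[0.0688, 0.1862, 0.1862, 0.1862, 0.1862, 0.1862]  mean=-2.4524  Neff=5.6129  idx=[1, 2, 2, 3, 4, 5]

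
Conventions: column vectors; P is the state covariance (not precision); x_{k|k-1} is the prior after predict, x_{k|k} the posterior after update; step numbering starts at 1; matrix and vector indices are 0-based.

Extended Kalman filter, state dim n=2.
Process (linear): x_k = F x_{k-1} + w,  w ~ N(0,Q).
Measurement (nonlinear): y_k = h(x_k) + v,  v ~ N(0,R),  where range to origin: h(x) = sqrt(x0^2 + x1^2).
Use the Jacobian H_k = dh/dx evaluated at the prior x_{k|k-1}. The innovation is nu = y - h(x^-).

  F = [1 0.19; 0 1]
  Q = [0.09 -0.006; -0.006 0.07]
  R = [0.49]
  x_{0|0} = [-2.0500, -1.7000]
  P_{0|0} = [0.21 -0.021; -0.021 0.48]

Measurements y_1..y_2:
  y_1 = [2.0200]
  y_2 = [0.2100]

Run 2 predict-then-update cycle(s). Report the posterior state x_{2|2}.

x_post = [-1.5454, -0.6067]

step 1: x^-=[-2.3730, -1.7000]  P^-=[0.3093 0.0642; 0.0642 0.5500]  H_jac=[-0.8129 -0.5824]  S=[0.9418]  K=[-0.3067; -0.3955]  nu=[-0.8991]  x^+=[-2.0972, -1.3444]  P^+=[0.2207 -0.0501; -0.0501 0.4027]
step 2: x^-=[-2.3527, -1.3444]  P^-=[0.3063 0.0205; 0.0205 0.4727]  H_jac=[-0.8682 -0.4961]  S=[0.8548]  K=[-0.3229; -0.2951]  nu=[-2.4997]  x^+=[-1.5454, -0.6067]  P^+=[0.2171 -0.0610; -0.0610 0.3982]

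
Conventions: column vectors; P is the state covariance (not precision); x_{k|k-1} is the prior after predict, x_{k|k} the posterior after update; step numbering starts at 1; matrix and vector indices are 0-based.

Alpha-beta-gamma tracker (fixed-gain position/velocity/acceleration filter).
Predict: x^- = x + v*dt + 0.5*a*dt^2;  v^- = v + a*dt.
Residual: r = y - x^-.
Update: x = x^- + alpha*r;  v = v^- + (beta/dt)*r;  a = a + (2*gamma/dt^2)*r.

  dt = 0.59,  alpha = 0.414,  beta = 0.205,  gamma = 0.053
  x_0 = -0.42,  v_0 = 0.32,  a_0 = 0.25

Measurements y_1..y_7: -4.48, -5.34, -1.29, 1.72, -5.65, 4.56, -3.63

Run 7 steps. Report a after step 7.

a_post = 1.3072

step 1: x_pred=-0.1877  r=-4.2923  x^+=-1.9647  v^+=-1.0239  a^+=-1.0571
step 2: x_pred=-2.7528  r=-2.5872  x^+=-3.8239  v^+=-2.5465  a^+=-1.8449
step 3: x_pred=-5.6474  r=4.3574  x^+=-3.8435  v^+=-2.1210  a^+=-0.5180
step 4: x_pred=-5.1850  r=6.9050  x^+=-2.3263  v^+=-0.0274  a^+=1.5846
step 5: x_pred=-2.0667  r=-3.5833  x^+=-3.5502  v^+=-0.3375  a^+=0.4935
step 6: x_pred=-3.6634  r=8.2234  x^+=-0.2589  v^+=2.8109  a^+=2.9976
step 7: x_pred=1.9213  r=-5.5513  x^+=-0.3770  v^+=2.6507  a^+=1.3072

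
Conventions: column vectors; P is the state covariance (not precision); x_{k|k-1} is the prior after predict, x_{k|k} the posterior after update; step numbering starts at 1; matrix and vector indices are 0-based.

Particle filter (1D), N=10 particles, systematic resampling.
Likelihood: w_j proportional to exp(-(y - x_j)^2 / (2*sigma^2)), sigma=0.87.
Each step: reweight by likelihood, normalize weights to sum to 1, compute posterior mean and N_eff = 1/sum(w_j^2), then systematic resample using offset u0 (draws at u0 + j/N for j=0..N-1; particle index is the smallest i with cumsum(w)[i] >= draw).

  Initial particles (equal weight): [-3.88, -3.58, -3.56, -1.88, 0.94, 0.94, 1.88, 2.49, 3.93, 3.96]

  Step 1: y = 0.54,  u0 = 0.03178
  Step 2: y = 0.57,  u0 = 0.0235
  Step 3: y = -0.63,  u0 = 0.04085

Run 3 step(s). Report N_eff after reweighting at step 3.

step 1: w=[0.0000, 0.0000, 0.0000, 0.0095, 0.4075, 0.4075, 0.1383, 0.0367, 0.0002, 0.0002]  mean=1.1015  Neff=2.8352  idx=[4, 4, 4, 4, 5, 5, 5, 5, 6, 6]
step 2: w=[0.1149, 0.1149, 0.1149, 0.1149, 0.1149, 0.1149, 0.1149, 0.1149, 0.0405, 0.0405]  mean=1.0161  Neff=9.1863  idx=[0, 1, 1, 2, 3, 4, 5, 6, 7, 8]
step 3: w=[0.1101, 0.1101, 0.1101, 0.1101, 0.1101, 0.1101, 0.1101, 0.1101, 0.1101, 0.0087]  mean=0.9482  Neff=9.1531  idx=[0, 1, 2, 3, 4, 4, 5, 6, 7, 8]

N_eff = 9.1531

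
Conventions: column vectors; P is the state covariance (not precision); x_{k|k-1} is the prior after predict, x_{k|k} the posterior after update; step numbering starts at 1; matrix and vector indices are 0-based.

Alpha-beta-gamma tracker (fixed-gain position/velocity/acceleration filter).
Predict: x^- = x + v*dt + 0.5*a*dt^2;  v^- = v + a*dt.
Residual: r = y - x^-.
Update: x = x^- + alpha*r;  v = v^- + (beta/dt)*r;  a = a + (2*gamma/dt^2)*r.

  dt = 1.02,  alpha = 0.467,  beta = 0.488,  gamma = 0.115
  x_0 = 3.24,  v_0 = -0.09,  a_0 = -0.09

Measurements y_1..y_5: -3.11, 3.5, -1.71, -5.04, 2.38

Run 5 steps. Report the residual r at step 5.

step 1: x_pred=3.1014  r=-6.2114  x^+=0.2007  v^+=-3.1535  a^+=-1.4631
step 2: x_pred=-3.7771  r=7.2771  x^+=-0.3787  v^+=-1.1644  a^+=0.1456
step 3: x_pred=-1.4906  r=-0.2194  x^+=-1.5930  v^+=-1.1208  a^+=0.0971
step 4: x_pred=-2.6858  r=-2.3542  x^+=-3.7852  v^+=-2.1481  a^+=-0.4234
step 5: x_pred=-6.1965  r=8.5765  x^+=-2.1913  v^+=1.5233  a^+=1.4726

resid = 8.5765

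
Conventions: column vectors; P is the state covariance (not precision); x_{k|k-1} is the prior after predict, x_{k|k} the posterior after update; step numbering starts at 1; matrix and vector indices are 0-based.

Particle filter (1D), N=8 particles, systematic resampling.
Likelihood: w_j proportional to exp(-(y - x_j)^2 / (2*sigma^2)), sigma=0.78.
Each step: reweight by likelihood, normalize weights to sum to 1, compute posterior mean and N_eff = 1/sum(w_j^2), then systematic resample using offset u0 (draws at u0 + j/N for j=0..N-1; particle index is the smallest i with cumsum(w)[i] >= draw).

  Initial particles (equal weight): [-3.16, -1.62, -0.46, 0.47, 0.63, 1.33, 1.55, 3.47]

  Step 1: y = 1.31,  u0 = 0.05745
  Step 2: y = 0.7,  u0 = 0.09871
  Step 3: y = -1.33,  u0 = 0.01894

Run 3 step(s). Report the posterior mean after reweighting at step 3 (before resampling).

post_mean = 0.5573

step 1: w=[0.0000, 0.0003, 0.0231, 0.1699, 0.2075, 0.3033, 0.2894, 0.0066]  mean=1.0742  Neff=4.0286  idx=[3, 3, 4, 5, 5, 5, 6, 6]
step 2: w=[0.1549, 0.1549, 0.1612, 0.1168, 0.1168, 0.1168, 0.0894, 0.0894]  mean=0.9900  Neff=7.6428  idx=[0, 1, 2, 3, 4, 5, 6, 7]
step 3: w=[0.3611, 0.3611, 0.2202, 0.0154, 0.0154, 0.0154, 0.0057, 0.0057]  mean=0.5573  Neff=3.2257  idx=[0, 0, 0, 1, 1, 1, 2, 2]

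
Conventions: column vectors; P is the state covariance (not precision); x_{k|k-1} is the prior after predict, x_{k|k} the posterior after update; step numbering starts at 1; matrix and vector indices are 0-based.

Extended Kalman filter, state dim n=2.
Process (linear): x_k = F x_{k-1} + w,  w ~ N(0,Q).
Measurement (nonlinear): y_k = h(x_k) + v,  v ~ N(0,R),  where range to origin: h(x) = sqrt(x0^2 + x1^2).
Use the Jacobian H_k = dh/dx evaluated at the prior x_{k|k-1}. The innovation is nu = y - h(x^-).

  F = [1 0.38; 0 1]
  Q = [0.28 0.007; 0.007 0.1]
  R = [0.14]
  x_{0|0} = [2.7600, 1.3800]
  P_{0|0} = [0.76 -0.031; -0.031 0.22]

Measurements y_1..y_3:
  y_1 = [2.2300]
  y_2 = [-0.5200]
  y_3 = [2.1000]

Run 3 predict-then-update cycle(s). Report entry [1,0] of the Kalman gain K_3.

step 1: x^-=[3.2844, 1.3800]  P^-=[1.0482 0.0596; 0.0596 0.3200]  H_jac=[0.9219 0.3874]  S=[1.1215]  K=[0.8823; 0.1595]  nu=[-1.3325]  x^+=[2.1088, 1.1674]  P^+=[0.1753 -0.0982; -0.0982 0.2915]
step 2: x^-=[2.5524, 1.1674]  P^-=[0.4227 0.0195; 0.0195 0.3915]  H_jac=[0.9094 0.4159]  S=[0.5720]  K=[0.6861; 0.3157]  nu=[-3.3267]  x^+=[0.2698, 0.1173]  P^+=[0.1534 -0.1044; -0.1044 0.3345]
step 3: x^-=[0.3144, 0.1173]  P^-=[0.4023 0.0297; 0.0297 0.4345]  H_jac=[0.9369 0.3496]  S=[0.5657]  K=[0.6847; 0.3177]  nu=[1.7644]  x^+=[1.5225, 0.6778]  P^+=[0.1371 -0.0933; -0.0933 0.3774]

K[1,0] = 0.3177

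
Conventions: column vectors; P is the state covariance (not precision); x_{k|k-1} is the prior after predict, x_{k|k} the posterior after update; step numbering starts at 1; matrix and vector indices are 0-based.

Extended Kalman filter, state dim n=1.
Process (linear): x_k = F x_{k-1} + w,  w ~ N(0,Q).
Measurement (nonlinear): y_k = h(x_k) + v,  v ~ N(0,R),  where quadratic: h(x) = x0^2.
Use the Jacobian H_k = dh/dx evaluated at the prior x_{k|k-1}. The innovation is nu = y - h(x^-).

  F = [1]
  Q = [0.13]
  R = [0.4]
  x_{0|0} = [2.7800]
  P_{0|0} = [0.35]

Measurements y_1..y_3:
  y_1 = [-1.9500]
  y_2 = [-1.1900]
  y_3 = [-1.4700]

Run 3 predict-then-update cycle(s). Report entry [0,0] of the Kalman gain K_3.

step 1: x^-=[2.7800]  P^-=[0.4800]  H_jac=[5.5600]  S=[15.2385]  K=[0.1751]  nu=[-9.6784]  x^+=[1.0850]  P^+=[0.0126]
step 2: x^-=[1.0850]  P^-=[0.1426]  H_jac=[2.1699]  S=[1.0715]  K=[0.2888]  nu=[-2.3672]  x^+=[0.4013]  P^+=[0.0532]
step 3: x^-=[0.4013]  P^-=[0.1832]  H_jac=[0.8027]  S=[0.5181]  K=[0.2839]  nu=[-1.6311]  x^+=[-0.0617]  P^+=[0.1415]

K[0,0] = 0.2839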